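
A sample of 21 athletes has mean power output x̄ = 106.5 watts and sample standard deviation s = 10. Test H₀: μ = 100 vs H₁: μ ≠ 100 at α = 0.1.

t = (x̄ - μ₀)/(s/√n) = (106.5 - 100)/(10/√21) = 2.979. df = 20, critical t = ±1.725. Reject H₀.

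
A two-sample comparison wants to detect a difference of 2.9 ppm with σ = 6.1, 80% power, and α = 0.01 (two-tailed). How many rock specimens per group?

n per group = 2(z_α/2 + z_β)²σ²/d² = 2×(2.576 + 0.84)²×6.1²/2.9² = 103.3 → n = 104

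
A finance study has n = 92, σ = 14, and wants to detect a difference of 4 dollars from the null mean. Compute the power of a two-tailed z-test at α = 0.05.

SE = σ/√n = 14/√92 = 1.46. Non-centrality λ = d/SE = 4/1.46 = 2.74. Power ≈ Φ(λ - z_{α/2}) = Φ(2.74 - 1.96) = Φ(0.78) = 0.782.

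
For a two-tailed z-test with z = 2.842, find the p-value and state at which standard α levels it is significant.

p = 2·P(Z > |2.842|) = 2·(1 - Φ(2.842)) ≈ 0.0045. Significant at α = 0.1; Significant at α = 0.05; Significant at α = 0.01.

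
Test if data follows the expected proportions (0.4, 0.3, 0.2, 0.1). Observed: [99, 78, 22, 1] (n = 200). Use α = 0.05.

Expected: [80.0, 60.0, 40.0, 20.0]. χ² = 36.062. df = 3, critical = 7.815. Reject H₀.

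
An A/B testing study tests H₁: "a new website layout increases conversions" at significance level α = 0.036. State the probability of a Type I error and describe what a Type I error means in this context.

P(Type I error) = α = 0.036. A Type I error is rejecting H₀ when H₀ is actually true (false positive) — here, concluding that a new website layout increases conversions when in fact this is not the case. Consequence: rolling out a layout that doesn't actually help — wasted engineering effort.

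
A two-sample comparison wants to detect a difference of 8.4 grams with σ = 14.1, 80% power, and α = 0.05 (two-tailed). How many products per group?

n per group = 2(z_α/2 + z_β)²σ²/d² = 2×(1.96 + 0.84)²×14.1²/8.4² = 44.2 → n = 45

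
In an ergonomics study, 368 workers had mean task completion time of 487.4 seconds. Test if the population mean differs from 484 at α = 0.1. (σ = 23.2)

z = (x̄ - μ₀)/(σ/√n) = (487.4 - 484)/(23.2/√368) = 2.811. Critical value: ±1.645. Since |2.811| > 1.645, Reject H₀.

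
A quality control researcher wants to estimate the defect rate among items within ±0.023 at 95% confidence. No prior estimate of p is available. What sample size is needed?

Conservative approach: use p = 0.5 (maximizes p(1-p) = 0.25). n = z²(0.25)/E² = 1.96²×0.25/0.023² = 1815.5 → n = 1816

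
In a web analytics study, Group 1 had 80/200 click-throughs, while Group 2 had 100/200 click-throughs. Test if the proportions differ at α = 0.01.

p̂₁ = 0.4, p̂₂ = 0.5, pooled p̂ = 0.45. z = -2.01. Critical: ±2.576. Fail to reject H₀.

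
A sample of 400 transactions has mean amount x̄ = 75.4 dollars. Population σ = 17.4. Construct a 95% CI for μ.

CI = x̄ ± z*(σ/√n) = 75.4 ± 1.96(17.4/√400) = 75.4 ± 1.71 = (73.69, 77.11)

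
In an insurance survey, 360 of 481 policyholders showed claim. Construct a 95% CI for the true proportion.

p̂ = 0.748. CI = p̂ ± z*√(p̂(1-p̂)/n) = (0.71, 0.787)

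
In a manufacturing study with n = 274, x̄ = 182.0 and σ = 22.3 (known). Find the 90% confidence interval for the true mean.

CI = x̄ ± z*(σ/√n) = 182.0 ± 1.645(22.3/√274) = 182.0 ± 2.22 = (179.78, 184.22)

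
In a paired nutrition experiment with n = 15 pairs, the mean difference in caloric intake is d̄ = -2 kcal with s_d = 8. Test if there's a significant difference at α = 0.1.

t = d̄/(s_d/√n) = -2/(8/√15) = -0.968. df = 14, critical t = ±1.761. Fail to reject H₀.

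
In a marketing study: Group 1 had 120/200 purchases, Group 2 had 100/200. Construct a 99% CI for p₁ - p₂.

p̂₁ = 0.6, p̂₂ = 0.5. Difference = 0.1. CI = (-0.028, 0.228)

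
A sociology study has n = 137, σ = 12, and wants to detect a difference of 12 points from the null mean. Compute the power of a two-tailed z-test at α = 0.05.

SE = σ/√n = 12/√137 = 1.025. Non-centrality λ = d/SE = 12/1.025 = 11.705. Power ≈ Φ(λ - z_{α/2}) = Φ(11.705 - 1.96) = Φ(9.745) = 1.0.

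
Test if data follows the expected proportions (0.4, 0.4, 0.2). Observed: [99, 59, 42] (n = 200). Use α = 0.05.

Expected: [80.0, 80.0, 40.0]. χ² = 10.125. df = 2, critical = 5.991. Reject H₀.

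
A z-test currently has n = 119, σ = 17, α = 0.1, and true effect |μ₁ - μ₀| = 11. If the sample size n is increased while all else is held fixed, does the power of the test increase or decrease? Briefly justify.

Power increases: a larger n shrinks the standard error σ/√n, moving the sampling distribution under H₁ further from the critical value.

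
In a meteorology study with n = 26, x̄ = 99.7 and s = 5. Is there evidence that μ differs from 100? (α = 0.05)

t = (x̄ - μ₀)/(s/√n) = (99.7 - 100)/(5/√26) = -0.306. df = 25, critical t = ±2.06. Fail to reject H₀.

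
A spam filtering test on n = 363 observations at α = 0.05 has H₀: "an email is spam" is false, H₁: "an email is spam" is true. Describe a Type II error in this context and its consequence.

Type II error: failing to reject H₀ when it is false — concluding that an email is spam is not supported when in fact it is. Consequence: a spam email lands in the inbox.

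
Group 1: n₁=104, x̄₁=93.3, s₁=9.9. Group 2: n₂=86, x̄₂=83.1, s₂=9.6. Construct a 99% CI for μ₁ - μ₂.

Difference = 10.2. SE = √(9.9²/104 + 9.6²/86) = 1.419. CI = (6.54, 13.86)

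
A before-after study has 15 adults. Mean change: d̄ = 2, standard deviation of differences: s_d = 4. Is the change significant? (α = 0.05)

t = d̄/(s_d/√n) = 2/(4/√15) = 1.936. df = 14, critical t = ±2.145. Fail to reject H₀.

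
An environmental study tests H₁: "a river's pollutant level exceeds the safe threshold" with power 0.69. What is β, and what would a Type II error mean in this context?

β = 1 - power = 1 - 0.69 = 0.31. A Type II error is failing to reject H₀ when H₀ is false (false negative) — here, failing to conclude that a river's pollutant level exceeds the safe threshold when in fact it is true. Consequence: allowing unsafe pollution to continue.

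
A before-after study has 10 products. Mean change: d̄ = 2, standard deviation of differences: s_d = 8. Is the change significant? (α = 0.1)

t = d̄/(s_d/√n) = 2/(8/√10) = 0.791. df = 9, critical t = ±1.833. Fail to reject H₀.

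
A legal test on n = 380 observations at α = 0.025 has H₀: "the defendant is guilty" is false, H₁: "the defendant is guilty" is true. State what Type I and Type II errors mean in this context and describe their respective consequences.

Type I (false positive): concluding that the defendant is guilty when it is not — convicting an innocent person. Type II (false negative): failing to conclude that the defendant is guilty when it is — acquitting a guilty person. Which is costlier depends on domain priorities and is a judgement call rather than a statistical fact.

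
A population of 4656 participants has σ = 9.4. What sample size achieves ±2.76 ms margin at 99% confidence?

Without FPC: n₀ = (2.576×9.4/2.76)² = 76.971. With FPC: n = n₀N/(n₀+N-1) = 75.7 → n = 76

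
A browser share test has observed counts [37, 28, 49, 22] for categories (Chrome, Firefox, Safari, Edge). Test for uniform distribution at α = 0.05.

Expected = 34 each. χ² = Σ(O-E)²/E = 12.176. df = 3, critical value = 7.815. Reject H₀.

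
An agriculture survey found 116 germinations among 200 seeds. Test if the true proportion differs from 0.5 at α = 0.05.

p̂ = 0.58, p₀ = 0.5. z = (p̂ - p₀)/√(p₀(1-p₀)/n) = 2.263. Critical: ±1.96. Reject H₀.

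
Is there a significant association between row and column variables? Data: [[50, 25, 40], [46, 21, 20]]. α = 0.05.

χ² = 3.365. df = 2, critical = 5.991. Fail to reject H₀. No evidence of dependence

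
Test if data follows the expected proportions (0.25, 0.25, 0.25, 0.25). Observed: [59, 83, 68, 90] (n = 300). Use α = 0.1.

Expected: [75.0, 75.0, 75.0, 75.0]. χ² = 7.92. df = 3, critical = 6.251. Reject H₀.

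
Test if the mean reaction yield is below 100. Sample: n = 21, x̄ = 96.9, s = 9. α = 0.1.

t = (96.9 - 100)/(9/√21) = -1.578, df = 20. Critical t = -1.325. Reject H₀.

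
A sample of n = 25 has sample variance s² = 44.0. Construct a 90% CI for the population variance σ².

df = 24. χ²_{0.05} = 36.415, χ²_{0.95} = 13.848. CI for σ² = ((n-1)s²/χ²_{α/2}, (n-1)s²/χ²_{1-α/2}) = (24·44.0/36.415, 24·44.0/13.848) = (29.0, 76.26)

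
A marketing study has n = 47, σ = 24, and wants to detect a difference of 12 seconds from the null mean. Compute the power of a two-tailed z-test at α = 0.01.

SE = σ/√n = 24/√47 = 3.501. Non-centrality λ = d/SE = 12/3.501 = 3.428. Power ≈ Φ(λ - z_{α/2}) = Φ(3.428 - 2.576) = Φ(0.852) = 0.803.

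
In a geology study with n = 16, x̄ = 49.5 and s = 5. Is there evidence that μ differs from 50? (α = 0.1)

t = (x̄ - μ₀)/(s/√n) = (49.5 - 50)/(5/√16) = -0.4. df = 15, critical t = ±1.753. Fail to reject H₀.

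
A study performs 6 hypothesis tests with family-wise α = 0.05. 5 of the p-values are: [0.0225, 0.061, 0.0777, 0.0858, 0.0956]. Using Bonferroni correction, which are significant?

Bonferroni α = 0.05/6 = 0.00833. None of the given p-values are significant.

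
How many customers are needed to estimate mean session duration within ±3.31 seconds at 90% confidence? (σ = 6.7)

n = (z*σ/E)² = (1.645×6.7/3.31)² = 11.1 → n = 12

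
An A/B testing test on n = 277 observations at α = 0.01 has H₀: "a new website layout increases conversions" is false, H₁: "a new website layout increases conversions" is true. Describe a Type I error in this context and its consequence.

Type I error: rejecting H₀ when it is true — concluding that a new website layout increases conversions when in fact it is not. Consequence: rolling out a layout that doesn't actually help — wasted engineering effort.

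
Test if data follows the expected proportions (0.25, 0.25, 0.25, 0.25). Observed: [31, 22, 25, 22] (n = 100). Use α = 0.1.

Expected: [25.0, 25.0, 25.0, 25.0]. χ² = 2.16. df = 3, critical = 6.251. Fail to reject H₀.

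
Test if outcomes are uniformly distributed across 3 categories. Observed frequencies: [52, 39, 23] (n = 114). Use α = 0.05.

Expected = 38 each. χ² = Σ(O-E)²/E = 11.105. df = 2, critical value = 5.991. Reject H₀.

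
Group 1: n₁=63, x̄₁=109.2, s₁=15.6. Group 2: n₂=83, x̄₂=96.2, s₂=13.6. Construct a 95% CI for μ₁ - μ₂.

Difference = 13.0. SE = √(15.6²/63 + 13.6²/83) = 2.468. CI = (8.16, 17.84)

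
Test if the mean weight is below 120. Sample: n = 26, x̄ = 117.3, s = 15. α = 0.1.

t = (117.3 - 120)/(15/√26) = -0.918, df = 25. Critical t = -1.316. Fail to reject H₀.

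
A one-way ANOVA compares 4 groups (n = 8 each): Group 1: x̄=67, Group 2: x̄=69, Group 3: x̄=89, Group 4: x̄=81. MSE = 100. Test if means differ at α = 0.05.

Grand mean = 76.5. SS_between = 2584.0, MS_between = 861.33. F = 8.613, F_crit ≈ 2.947. Reject H₀.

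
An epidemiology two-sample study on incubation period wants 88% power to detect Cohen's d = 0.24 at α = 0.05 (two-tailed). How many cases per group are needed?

z_{α/2} = 1.96, z_β = Φ⁻¹(0.88) = 1.175. For small effect (d = 0.24): n per group = 2(z_{α/2} + z_β)²/d² = 2(1.96 + 1.175)²/0.24² = 341.3 → 342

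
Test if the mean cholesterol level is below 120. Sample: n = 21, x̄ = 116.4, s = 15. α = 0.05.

t = (116.4 - 120)/(15/√21) = -1.1, df = 20. Critical t = -1.725. Fail to reject H₀.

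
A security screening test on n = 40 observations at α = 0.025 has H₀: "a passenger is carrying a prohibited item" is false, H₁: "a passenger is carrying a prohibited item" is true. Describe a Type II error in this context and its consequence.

Type II error: failing to reject H₀ when it is false — concluding that a passenger is carrying a prohibited item is not supported when in fact it is. Consequence: letting a prohibited item through — security breach.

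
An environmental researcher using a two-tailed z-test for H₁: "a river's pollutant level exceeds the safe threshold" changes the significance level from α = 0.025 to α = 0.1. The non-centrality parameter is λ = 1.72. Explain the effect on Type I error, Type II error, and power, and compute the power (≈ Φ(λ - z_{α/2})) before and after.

Increasing α from 0.025 to 0.1:
• Type I error rate increases (α is the Type I rate by definition).
• Critical value moves from z_{α/2} = 2.241 to 1.645, so power = Φ(λ - z_{α/2}) goes from Φ(1.72 - 2.241) = 0.301 to Φ(1.72 - 1.645) = 0.53.
• Type II error rate β = 1 - power therefore decreases (0.699 → 0.47).
Appropriate when false negatives are costly — here, allowing unsafe pollution to continue.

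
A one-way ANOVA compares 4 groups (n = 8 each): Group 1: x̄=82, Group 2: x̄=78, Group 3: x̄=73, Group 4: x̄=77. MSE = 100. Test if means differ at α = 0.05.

Grand mean = 77.5. SS_between = 328.0, MS_between = 109.33. F = 1.093, F_crit ≈ 2.947. Fail to reject H₀.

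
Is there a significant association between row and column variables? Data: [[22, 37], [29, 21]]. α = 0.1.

χ² = 4.663. df = 1, critical = 2.706. Reject H₀. Variables are dependent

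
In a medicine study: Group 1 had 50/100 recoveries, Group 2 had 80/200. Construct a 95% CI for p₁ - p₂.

p̂₁ = 0.5, p̂₂ = 0.4. Difference = 0.1. CI = (-0.019, 0.219)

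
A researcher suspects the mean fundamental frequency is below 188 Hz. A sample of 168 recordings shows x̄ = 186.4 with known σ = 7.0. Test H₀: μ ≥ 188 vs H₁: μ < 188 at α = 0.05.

z = -2.963. Critical value: -1.645. Reject H₀.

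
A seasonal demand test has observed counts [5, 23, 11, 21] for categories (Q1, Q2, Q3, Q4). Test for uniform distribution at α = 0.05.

Expected = 15 each. χ² = Σ(O-E)²/E = 14.4. df = 3, critical value = 7.815. Reject H₀.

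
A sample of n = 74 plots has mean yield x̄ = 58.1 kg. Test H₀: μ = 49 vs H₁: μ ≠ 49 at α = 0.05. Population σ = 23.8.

z = (x̄ - μ₀)/(σ/√n) = (58.1 - 49)/(23.8/√74) = 3.289. Critical value: ±1.96. Since |3.289| > 1.96, Reject H₀.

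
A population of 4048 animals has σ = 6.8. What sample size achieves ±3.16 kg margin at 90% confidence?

Without FPC: n₀ = (1.645×6.8/3.16)² = 12.531. With FPC: n = n₀N/(n₀+N-1) = 12.5 → n = 13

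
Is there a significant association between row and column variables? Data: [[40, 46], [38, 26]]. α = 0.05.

χ² = 2.432. df = 1, critical = 3.841. Fail to reject H₀. No evidence of dependence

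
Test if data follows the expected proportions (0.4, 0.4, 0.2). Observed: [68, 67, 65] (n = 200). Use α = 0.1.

Expected: [80.0, 80.0, 40.0]. χ² = 19.538. df = 2, critical = 4.605. Reject H₀.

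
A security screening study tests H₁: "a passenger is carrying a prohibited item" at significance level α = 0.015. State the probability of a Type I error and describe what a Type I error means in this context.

P(Type I error) = α = 0.015. A Type I error is rejecting H₀ when H₀ is actually true (false positive) — here, concluding that a passenger is carrying a prohibited item when in fact this is not the case. Consequence: detaining an innocent passenger — delay and inconvenience.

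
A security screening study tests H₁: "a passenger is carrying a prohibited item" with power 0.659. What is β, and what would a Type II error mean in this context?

β = 1 - power = 1 - 0.659 = 0.341. A Type II error is failing to reject H₀ when H₀ is false (false negative) — here, failing to conclude that a passenger is carrying a prohibited item when in fact it is true. Consequence: letting a prohibited item through — security breach.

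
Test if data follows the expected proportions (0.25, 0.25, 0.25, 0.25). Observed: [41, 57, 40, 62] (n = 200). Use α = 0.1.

Expected: [50.0, 50.0, 50.0, 50.0]. χ² = 7.48. df = 3, critical = 6.251. Reject H₀.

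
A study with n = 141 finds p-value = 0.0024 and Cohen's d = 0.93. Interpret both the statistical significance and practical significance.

Statistically significant (p = 0.0024 < 0.05). Cohen's d = 0.93 indicates a large effect size. Both statistical and practical significance should be considered.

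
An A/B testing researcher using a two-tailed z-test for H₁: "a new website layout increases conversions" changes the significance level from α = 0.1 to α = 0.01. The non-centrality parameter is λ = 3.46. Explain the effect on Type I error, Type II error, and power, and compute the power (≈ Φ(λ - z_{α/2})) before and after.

Decreasing α from 0.1 to 0.01:
• Type I error rate decreases (α is the Type I rate by definition).
• Critical value moves from z_{α/2} = 1.645 to 2.576, so power = Φ(λ - z_{α/2}) goes from Φ(3.46 - 1.645) = 0.965 to Φ(3.46 - 2.576) = 0.812.
• Type II error rate β = 1 - power therefore increases (0.035 → 0.188).
Appropriate when false positives are costly — here, rolling out a layout that doesn't actually help — wasted engineering effort.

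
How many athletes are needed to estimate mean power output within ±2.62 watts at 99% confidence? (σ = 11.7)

n = (z*σ/E)² = (2.576×11.7/2.62)² = 132.3 → n = 133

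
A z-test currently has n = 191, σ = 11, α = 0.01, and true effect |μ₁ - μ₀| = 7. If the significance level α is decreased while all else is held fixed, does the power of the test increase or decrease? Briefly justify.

Power decreases: a smaller α raises the critical value, so less of the H₁ sampling distribution falls in the rejection region.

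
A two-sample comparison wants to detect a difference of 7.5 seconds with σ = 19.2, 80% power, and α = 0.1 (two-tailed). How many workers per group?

n per group = 2(z_α/2 + z_β)²σ²/d² = 2×(1.645 + 0.84)²×19.2²/7.5² = 80.9 → n = 81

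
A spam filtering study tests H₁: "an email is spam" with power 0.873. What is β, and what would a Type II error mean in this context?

β = 1 - power = 1 - 0.873 = 0.127. A Type II error is failing to reject H₀ when H₀ is false (false negative) — here, failing to conclude that an email is spam when in fact it is true. Consequence: a spam email lands in the inbox.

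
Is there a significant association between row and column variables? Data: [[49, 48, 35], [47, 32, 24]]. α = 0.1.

χ² = 1.74. df = 2, critical = 4.605. Fail to reject H₀. No evidence of dependence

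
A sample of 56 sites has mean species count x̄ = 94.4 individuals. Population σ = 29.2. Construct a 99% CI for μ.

CI = x̄ ± z*(σ/√n) = 94.4 ± 2.576(29.2/√56) = 94.4 ± 10.05 = (84.35, 104.45)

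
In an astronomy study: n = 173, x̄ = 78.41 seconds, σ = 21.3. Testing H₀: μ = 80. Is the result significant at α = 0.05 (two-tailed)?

z = (78.41 - 80)/(21.3/√173) = -0.982. Since |z| ≤ 1.96, not significant at α = 0.05.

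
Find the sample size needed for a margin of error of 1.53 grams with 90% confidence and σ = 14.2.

n = (z*σ/E)² = (1.645×14.2/1.53)² = 233.1 → n = 234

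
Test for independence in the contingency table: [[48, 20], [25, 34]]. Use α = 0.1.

χ² = 10.29. df = 1, critical = 2.706. Reject H₀. Variables are dependent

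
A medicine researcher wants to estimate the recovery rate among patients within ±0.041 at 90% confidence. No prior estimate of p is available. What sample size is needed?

Conservative approach: use p = 0.5 (maximizes p(1-p) = 0.25). n = z²(0.25)/E² = 1.645²×0.25/0.041² = 402.4 → n = 403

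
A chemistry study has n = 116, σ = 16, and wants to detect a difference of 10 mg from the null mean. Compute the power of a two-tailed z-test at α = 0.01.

SE = σ/√n = 16/√116 = 1.486. Non-centrality λ = d/SE = 10/1.486 = 6.731. Power ≈ Φ(λ - z_{α/2}) = Φ(6.731 - 2.576) = Φ(4.155) = 1.0.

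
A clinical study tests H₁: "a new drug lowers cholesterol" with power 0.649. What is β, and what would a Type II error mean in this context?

β = 1 - power = 1 - 0.649 = 0.351. A Type II error is failing to reject H₀ when H₀ is false (false negative) — here, failing to conclude that a new drug lowers cholesterol when in fact it is true. Consequence: shelving an effective drug — patients miss out on a treatment that would have helped.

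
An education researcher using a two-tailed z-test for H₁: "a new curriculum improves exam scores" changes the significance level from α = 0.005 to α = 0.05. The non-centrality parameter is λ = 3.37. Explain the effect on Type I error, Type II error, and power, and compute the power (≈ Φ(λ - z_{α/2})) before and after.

Increasing α from 0.005 to 0.05:
• Type I error rate increases (α is the Type I rate by definition).
• Critical value moves from z_{α/2} = 2.807 to 1.96, so power = Φ(λ - z_{α/2}) goes from Φ(3.37 - 2.807) = 0.713 to Φ(3.37 - 1.96) = 0.921.
• Type II error rate β = 1 - power therefore decreases (0.287 → 0.079).
Appropriate when false negatives are costly — here, keeping the old curriculum when the new one would have helped students.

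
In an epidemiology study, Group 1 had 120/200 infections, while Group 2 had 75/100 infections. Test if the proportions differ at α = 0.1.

p̂₁ = 0.6, p̂₂ = 0.75, pooled p̂ = 0.65. z = -2.568. Critical: ±1.645. Reject H₀.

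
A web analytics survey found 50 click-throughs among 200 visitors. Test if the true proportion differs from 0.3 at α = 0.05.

p̂ = 0.25, p₀ = 0.3. z = (p̂ - p₀)/√(p₀(1-p₀)/n) = -1.543. Critical: ±1.96. Fail to reject H₀.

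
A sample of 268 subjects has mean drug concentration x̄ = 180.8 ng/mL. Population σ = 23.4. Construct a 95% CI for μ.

CI = x̄ ± z*(σ/√n) = 180.8 ± 1.96(23.4/√268) = 180.8 ± 2.8 = (178.0, 183.6)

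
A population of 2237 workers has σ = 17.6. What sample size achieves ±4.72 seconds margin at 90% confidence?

Without FPC: n₀ = (1.645×17.6/4.72)² = 37.625. With FPC: n = n₀N/(n₀+N-1) = 37.02 → n = 38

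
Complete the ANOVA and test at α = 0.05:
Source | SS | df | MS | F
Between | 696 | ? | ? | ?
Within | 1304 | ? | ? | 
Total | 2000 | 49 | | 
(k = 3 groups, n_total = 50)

df_between = 2, df_within = 47. MS_between = 348.0, MS_within = 27.74. F = 12.543, F_crit ≈ 3.195. Reject H₀.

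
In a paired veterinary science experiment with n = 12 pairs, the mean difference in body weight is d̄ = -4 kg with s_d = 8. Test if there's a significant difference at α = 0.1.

t = d̄/(s_d/√n) = -4/(8/√12) = -1.732. df = 11, critical t = ±1.796. Fail to reject H₀.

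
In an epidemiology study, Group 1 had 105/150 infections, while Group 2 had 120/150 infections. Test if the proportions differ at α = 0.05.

p̂₁ = 0.7, p̂₂ = 0.8, pooled p̂ = 0.75. z = -2.0. Critical: ±1.96. Reject H₀.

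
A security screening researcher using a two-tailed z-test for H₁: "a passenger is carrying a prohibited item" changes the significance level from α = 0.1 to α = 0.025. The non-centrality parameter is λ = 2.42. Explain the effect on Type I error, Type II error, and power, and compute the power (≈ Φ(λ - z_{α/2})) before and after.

Decreasing α from 0.1 to 0.025:
• Type I error rate decreases (α is the Type I rate by definition).
• Critical value moves from z_{α/2} = 1.645 to 2.241, so power = Φ(λ - z_{α/2}) goes from Φ(2.42 - 1.645) = 0.781 to Φ(2.42 - 2.241) = 0.571.
• Type II error rate β = 1 - power therefore increases (0.219 → 0.429).
Appropriate when false positives are costly — here, detaining an innocent passenger — delay and inconvenience.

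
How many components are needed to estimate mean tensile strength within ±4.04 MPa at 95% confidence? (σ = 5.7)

n = (z*σ/E)² = (1.96×5.7/4.04)² = 7.6 → n = 8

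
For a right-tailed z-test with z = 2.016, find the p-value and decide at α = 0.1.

p = P(Z > 2.016) = 1 - Φ(2.016) ≈ 0.0219. Since p < 0.1, reject H₀ (significant) at α = 0.1.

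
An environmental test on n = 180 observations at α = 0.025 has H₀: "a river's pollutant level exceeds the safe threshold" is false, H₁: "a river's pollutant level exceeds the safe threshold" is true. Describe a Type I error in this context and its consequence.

Type I error: rejecting H₀ when it is true — concluding that a river's pollutant level exceeds the safe threshold when in fact it is not. Consequence: shutting down a compliant factory unnecessarily.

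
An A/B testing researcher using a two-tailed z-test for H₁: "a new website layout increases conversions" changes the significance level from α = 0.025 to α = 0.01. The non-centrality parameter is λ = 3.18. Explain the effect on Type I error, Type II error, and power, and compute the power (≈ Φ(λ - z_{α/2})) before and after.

Decreasing α from 0.025 to 0.01:
• Type I error rate decreases (α is the Type I rate by definition).
• Critical value moves from z_{α/2} = 2.241 to 2.576, so power = Φ(λ - z_{α/2}) goes from Φ(3.18 - 2.241) = 0.826 to Φ(3.18 - 2.576) = 0.727.
• Type II error rate β = 1 - power therefore increases (0.174 → 0.273).
Appropriate when false positives are costly — here, rolling out a layout that doesn't actually help — wasted engineering effort.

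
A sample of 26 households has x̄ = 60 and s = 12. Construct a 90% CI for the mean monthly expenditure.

CI = x̄ ± t*(s/√n) = 60 ± 1.708(12/√26) = (55.98, 64.02)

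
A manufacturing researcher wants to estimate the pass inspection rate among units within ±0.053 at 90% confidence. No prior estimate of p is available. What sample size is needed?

Conservative approach: use p = 0.5 (maximizes p(1-p) = 0.25). n = z²(0.25)/E² = 1.645²×0.25/0.053² = 240.8 → n = 241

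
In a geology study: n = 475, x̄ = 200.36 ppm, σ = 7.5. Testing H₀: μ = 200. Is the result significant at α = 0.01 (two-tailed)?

z = (200.36 - 200)/(7.5/√475) = 1.046. Since |z| ≤ 2.576, not significant at α = 0.01.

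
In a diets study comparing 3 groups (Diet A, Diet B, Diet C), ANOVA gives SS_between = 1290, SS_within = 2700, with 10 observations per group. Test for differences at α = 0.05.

df_between = 2, df_within = 27. F = MS_between/MS_within = 645.0/100.0 = 6.45. F_crit ≈ 3.354. Reject H₀. At least one mean differs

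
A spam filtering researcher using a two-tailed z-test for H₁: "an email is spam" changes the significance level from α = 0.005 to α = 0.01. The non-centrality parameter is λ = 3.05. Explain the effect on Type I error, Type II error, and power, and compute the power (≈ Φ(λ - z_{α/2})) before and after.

Increasing α from 0.005 to 0.01:
• Type I error rate increases (α is the Type I rate by definition).
• Critical value moves from z_{α/2} = 2.807 to 2.576, so power = Φ(λ - z_{α/2}) goes from Φ(3.05 - 2.807) = 0.596 to Φ(3.05 - 2.576) = 0.682.
• Type II error rate β = 1 - power therefore decreases (0.404 → 0.318).
Appropriate when false negatives are costly — here, a spam email lands in the inbox.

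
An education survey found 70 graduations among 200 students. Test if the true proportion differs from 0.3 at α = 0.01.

p̂ = 0.35, p₀ = 0.3. z = (p̂ - p₀)/√(p₀(1-p₀)/n) = 1.543. Critical: ±2.576. Fail to reject H₀.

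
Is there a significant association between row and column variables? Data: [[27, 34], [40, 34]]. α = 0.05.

χ² = 1.282. df = 1, critical = 3.841. Fail to reject H₀. No evidence of dependence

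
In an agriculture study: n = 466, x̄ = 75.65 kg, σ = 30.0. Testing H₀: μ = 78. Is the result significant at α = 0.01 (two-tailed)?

z = (75.65 - 78)/(30.0/√466) = -1.691. Since |z| ≤ 2.576, not significant at α = 0.01.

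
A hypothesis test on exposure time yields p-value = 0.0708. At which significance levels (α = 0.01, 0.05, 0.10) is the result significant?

p = 0.0708. Significant at: α = 0.1.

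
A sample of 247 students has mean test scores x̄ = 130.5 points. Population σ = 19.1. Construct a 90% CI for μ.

CI = x̄ ± z*(σ/√n) = 130.5 ± 1.645(19.1/√247) = 130.5 ± 2.0 = (128.5, 132.5)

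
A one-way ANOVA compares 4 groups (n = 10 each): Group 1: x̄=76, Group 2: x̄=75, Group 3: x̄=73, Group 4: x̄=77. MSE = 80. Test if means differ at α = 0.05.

Grand mean = 75.25. SS_between = 87.5, MS_between = 29.17. F = 0.365, F_crit ≈ 2.866. Fail to reject H₀.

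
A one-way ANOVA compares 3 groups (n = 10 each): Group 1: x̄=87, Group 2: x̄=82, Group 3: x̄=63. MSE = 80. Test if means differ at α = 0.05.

Grand mean = 77.33. SS_between = 3206.67, MS_between = 1603.33. F = 20.042, F_crit ≈ 3.354. Reject H₀.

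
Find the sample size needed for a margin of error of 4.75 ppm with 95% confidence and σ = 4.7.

n = (z*σ/E)² = (1.96×4.7/4.75)² = 3.8 → n = 4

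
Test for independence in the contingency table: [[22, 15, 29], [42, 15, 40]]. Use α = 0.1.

χ² = 2.187. df = 2, critical = 4.605. Fail to reject H₀. No evidence of dependence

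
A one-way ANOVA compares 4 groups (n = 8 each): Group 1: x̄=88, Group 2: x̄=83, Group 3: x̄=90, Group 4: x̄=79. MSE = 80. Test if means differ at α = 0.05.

Grand mean = 85.0. SS_between = 592.0, MS_between = 197.33. F = 2.467, F_crit ≈ 2.947. Fail to reject H₀.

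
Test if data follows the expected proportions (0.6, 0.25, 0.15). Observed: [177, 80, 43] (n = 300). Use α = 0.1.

Expected: [180.0, 75.0, 45.0]. χ² = 0.472. df = 2, critical = 4.605. Fail to reject H₀.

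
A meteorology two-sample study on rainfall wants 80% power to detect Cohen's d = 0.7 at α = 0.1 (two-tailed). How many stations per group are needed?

z_{α/2} = 1.645, z_β = Φ⁻¹(0.8) = 0.842. For medium effect (d = 0.7): n per group = 2(z_{α/2} + z_β)²/d² = 2(1.645 + 0.842)²/0.7² = 25.2 → 26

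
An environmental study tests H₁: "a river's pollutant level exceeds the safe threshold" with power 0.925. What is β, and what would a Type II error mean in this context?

β = 1 - power = 1 - 0.925 = 0.075. A Type II error is failing to reject H₀ when H₀ is false (false negative) — here, failing to conclude that a river's pollutant level exceeds the safe threshold when in fact it is true. Consequence: allowing unsafe pollution to continue.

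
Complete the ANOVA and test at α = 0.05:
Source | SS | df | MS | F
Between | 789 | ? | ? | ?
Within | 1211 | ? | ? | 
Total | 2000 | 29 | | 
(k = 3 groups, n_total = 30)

df_between = 2, df_within = 27. MS_between = 394.5, MS_within = 44.85. F = 8.796, F_crit ≈ 3.354. Reject H₀.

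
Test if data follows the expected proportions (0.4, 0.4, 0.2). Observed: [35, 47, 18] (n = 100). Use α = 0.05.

Expected: [40.0, 40.0, 20.0]. χ² = 2.05. df = 2, critical = 5.991. Fail to reject H₀.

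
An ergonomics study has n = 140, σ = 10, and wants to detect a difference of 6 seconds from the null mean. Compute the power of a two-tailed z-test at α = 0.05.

SE = σ/√n = 10/√140 = 0.845. Non-centrality λ = d/SE = 6/0.845 = 7.099. Power ≈ Φ(λ - z_{α/2}) = Φ(7.099 - 1.96) = Φ(5.139) = 1.0.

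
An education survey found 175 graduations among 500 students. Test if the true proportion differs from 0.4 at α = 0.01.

p̂ = 0.35, p₀ = 0.4. z = (p̂ - p₀)/√(p₀(1-p₀)/n) = -2.282. Critical: ±2.576. Fail to reject H₀.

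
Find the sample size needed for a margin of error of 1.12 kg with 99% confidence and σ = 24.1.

n = (z*σ/E)² = (2.576×24.1/1.12)² = 3072.5 → n = 3073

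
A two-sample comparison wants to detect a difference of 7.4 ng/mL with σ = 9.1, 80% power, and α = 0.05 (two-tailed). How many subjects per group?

n per group = 2(z_α/2 + z_β)²σ²/d² = 2×(1.96 + 0.84)²×9.1²/7.4² = 23.7 → n = 24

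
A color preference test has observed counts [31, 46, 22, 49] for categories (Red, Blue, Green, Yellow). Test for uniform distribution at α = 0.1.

Expected = 37 each. χ² = Σ(O-E)²/E = 13.135. df = 3, critical value = 6.251. Reject H₀.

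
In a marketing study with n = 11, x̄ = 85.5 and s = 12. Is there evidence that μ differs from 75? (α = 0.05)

t = (x̄ - μ₀)/(s/√n) = (85.5 - 75)/(12/√11) = 2.902. df = 10, critical t = ±2.228. Reject H₀.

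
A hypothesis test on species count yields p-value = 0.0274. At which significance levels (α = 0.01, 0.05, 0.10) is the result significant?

p = 0.0274. Significant at: α = 0.05, 0.1.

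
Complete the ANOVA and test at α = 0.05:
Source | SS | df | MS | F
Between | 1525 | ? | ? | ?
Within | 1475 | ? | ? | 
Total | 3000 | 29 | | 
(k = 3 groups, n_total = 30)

df_between = 2, df_within = 27. MS_between = 762.5, MS_within = 54.63. F = 13.958, F_crit ≈ 3.354. Reject H₀.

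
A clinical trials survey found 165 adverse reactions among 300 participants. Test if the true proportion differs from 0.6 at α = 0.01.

p̂ = 0.55, p₀ = 0.6. z = (p̂ - p₀)/√(p₀(1-p₀)/n) = -1.768. Critical: ±2.576. Fail to reject H₀.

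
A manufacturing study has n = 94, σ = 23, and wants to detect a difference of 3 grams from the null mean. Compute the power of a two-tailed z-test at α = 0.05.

SE = σ/√n = 23/√94 = 2.372. Non-centrality λ = d/SE = 3/2.372 = 1.265. Power ≈ Φ(λ - z_{α/2}) = Φ(1.265 - 1.96) = Φ(-0.695) = 0.243.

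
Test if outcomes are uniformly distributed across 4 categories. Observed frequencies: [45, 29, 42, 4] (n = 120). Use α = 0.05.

Expected = 30 each. χ² = Σ(O-E)²/E = 34.867. df = 3, critical value = 7.815. Reject H₀.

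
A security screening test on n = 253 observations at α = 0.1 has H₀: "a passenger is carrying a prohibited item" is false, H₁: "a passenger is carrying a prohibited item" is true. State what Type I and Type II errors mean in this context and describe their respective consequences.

Type I (false positive): concluding that a passenger is carrying a prohibited item when it is not — detaining an innocent passenger — delay and inconvenience. Type II (false negative): failing to conclude that a passenger is carrying a prohibited item when it is — letting a prohibited item through — security breach. Which is costlier depends on domain priorities and is a judgement call rather than a statistical fact.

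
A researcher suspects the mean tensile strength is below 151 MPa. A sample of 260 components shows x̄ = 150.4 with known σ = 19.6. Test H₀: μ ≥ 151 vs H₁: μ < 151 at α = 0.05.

z = -0.494. Critical value: -1.645. Fail to reject H₀.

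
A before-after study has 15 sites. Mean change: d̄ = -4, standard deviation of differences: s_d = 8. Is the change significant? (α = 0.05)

t = d̄/(s_d/√n) = -4/(8/√15) = -1.936. df = 14, critical t = ±2.145. Fail to reject H₀.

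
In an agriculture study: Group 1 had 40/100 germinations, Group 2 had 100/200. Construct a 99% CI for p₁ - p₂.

p̂₁ = 0.4, p̂₂ = 0.5. Difference = -0.1. CI = (-0.256, 0.056)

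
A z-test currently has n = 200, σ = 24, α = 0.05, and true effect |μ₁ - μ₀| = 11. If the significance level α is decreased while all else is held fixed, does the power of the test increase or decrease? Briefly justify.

Power decreases: a smaller α raises the critical value, so less of the H₁ sampling distribution falls in the rejection region.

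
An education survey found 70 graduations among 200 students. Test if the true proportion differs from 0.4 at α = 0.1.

p̂ = 0.35, p₀ = 0.4. z = (p̂ - p₀)/√(p₀(1-p₀)/n) = -1.443. Critical: ±1.645. Fail to reject H₀.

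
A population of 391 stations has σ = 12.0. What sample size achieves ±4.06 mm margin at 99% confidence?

Without FPC: n₀ = (2.576×12.0/4.06)² = 57.97. With FPC: n = n₀N/(n₀+N-1) = 50.6 → n = 51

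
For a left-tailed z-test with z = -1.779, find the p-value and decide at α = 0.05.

p = P(Z < -1.779) = Φ(-1.779) ≈ 0.0376. Since p < 0.05, reject H₀ (significant) at α = 0.05.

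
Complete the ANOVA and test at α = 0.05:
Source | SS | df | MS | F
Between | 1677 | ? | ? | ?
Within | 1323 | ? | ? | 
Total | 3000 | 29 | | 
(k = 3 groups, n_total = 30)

df_between = 2, df_within = 27. MS_between = 838.5, MS_within = 49.0. F = 17.112, F_crit ≈ 3.354. Reject H₀.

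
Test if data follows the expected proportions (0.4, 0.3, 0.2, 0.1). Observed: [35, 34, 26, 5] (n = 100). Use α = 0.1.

Expected: [40.0, 30.0, 20.0, 10.0]. χ² = 5.458. df = 3, critical = 6.251. Fail to reject H₀.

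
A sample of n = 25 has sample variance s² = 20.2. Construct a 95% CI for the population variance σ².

df = 24. χ²_{0.025} = 39.364, χ²_{0.975} = 12.401. CI for σ² = ((n-1)s²/χ²_{α/2}, (n-1)s²/χ²_{1-α/2}) = (24·20.2/39.364, 24·20.2/12.401) = (12.32, 39.09)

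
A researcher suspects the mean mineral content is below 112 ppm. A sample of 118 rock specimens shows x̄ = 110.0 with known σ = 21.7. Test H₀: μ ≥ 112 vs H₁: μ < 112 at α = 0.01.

z = -1.001. Critical value: -2.33. Fail to reject H₀.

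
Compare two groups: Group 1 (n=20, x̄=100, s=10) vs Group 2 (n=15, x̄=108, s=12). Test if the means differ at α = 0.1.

Pooled sp = 10.89. t = -2.15, df = 33. Critical t = ±1.692. Reject H₀.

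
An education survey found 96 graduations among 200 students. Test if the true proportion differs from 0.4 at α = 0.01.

p̂ = 0.48, p₀ = 0.4. z = (p̂ - p₀)/√(p₀(1-p₀)/n) = 2.309. Critical: ±2.576. Fail to reject H₀.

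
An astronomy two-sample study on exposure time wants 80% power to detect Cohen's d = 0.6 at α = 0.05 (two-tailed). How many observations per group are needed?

z_{α/2} = 1.96, z_β = Φ⁻¹(0.8) = 0.842. For medium effect (d = 0.6): n per group = 2(z_{α/2} + z_β)²/d² = 2(1.96 + 0.842)²/0.6² = 43.6 → 44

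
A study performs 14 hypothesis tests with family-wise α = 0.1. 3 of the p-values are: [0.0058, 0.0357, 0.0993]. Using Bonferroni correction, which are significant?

Bonferroni α = 0.1/14 = 0.00714. Significant p-values: [0.0058]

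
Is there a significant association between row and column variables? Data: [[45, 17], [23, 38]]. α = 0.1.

χ² = 15.129. df = 1, critical = 2.706. Reject H₀. Variables are dependent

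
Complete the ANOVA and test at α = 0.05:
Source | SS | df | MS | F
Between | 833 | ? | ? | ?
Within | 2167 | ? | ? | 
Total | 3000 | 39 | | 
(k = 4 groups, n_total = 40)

df_between = 3, df_within = 36. MS_between = 277.67, MS_within = 60.19. F = 4.613, F_crit ≈ 2.866. Reject H₀.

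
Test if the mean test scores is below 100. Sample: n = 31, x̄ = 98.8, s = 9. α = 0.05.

t = (98.8 - 100)/(9/√31) = -0.742, df = 30. Critical t = -1.697. Fail to reject H₀.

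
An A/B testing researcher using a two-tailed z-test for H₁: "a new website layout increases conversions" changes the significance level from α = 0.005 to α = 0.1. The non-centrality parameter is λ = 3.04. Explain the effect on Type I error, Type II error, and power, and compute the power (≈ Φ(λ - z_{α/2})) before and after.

Increasing α from 0.005 to 0.1:
• Type I error rate increases (α is the Type I rate by definition).
• Critical value moves from z_{α/2} = 2.807 to 1.645, so power = Φ(λ - z_{α/2}) goes from Φ(3.04 - 2.807) = 0.592 to Φ(3.04 - 1.645) = 0.918.
• Type II error rate β = 1 - power therefore decreases (0.408 → 0.082).
Appropriate when false negatives are costly — here, discarding a layout that would have improved conversions — lost revenue.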